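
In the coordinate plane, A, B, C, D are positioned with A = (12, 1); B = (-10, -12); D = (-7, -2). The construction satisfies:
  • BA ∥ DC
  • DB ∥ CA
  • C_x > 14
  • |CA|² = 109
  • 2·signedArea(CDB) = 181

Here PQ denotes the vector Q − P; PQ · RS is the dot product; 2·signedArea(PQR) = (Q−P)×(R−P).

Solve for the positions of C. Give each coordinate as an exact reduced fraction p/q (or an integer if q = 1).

1. C_x = 15  [DB ∥ CA ∩ BA ∥ DC]
2. C_y = 11  [DB ∥ CA ∩ BA ∥ DC]
   → C = (15, 11)

C = (15, 11)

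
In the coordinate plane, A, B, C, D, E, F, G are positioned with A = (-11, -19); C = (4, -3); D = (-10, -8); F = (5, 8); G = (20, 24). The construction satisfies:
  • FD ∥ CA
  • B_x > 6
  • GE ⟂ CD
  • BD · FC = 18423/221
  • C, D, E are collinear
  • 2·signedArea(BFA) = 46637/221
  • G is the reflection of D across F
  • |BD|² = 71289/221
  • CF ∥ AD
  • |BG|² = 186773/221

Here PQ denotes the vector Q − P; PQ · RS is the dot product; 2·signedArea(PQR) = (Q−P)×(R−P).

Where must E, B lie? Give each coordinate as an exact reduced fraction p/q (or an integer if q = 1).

1. E_x = 5910/221  [C, D, E are collinear ∩ GE ⟂ CD]
2. E_y = 1132/221  [C, D, E are collinear ∩ GE ⟂ CD]
   → E = (5910/221, 1132/221)
3. B_x = 1528/221  [BD · FC = 18423/221 ∩ 2·signedArea(BFA) = 46637/221]
4. B_y = -433/221  [BD · FC = 18423/221 ∩ 2·signedArea(BFA) = 46637/221]
   → B = (1528/221, -433/221)

B = (1528/221, -433/221)
E = (5910/221, 1132/221)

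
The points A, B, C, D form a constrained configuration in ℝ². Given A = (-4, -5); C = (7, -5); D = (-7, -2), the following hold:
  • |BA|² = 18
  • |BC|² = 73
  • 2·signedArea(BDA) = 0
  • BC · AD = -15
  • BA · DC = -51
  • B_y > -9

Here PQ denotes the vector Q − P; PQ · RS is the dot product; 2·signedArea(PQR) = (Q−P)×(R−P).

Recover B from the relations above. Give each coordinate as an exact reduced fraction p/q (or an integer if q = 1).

1. B_x = -1  [2·signedArea(BDA) = 0 ∩ BC · AD = -15]
2. B_y = -8  [2·signedArea(BDA) = 0 ∩ BC · AD = -15]
   → B = (-1, -8)

B = (-1, -8)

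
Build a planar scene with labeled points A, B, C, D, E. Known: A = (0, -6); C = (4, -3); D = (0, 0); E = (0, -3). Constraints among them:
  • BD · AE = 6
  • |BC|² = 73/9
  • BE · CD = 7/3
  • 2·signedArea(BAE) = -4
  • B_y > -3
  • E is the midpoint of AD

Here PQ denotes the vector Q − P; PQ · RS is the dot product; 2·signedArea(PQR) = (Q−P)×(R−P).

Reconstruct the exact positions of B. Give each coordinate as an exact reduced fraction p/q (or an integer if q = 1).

B = (4/3, -2)

1. B_x = 4/3  [2·signedArea(BAE) = -4 ∩ BE · CD = 7/3]
2. B_y = -2  [2·signedArea(BAE) = -4 ∩ BE · CD = 7/3]
   → B = (4/3, -2)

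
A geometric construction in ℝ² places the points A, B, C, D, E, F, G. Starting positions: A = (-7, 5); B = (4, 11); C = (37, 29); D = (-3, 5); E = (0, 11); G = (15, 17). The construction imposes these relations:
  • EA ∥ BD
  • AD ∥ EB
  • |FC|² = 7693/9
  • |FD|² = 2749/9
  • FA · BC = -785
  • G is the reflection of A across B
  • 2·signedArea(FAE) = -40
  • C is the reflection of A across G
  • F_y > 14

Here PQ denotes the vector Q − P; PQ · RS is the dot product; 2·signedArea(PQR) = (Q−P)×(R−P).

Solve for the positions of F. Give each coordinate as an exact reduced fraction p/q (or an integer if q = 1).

F = (34/3, 15)

1. F_x = 34/3  [FA · BC = -785 ∩ 2·signedArea(FAE) = -40]
2. F_y = 15  [FA · BC = -785 ∩ 2·signedArea(FAE) = -40]
   → F = (34/3, 15)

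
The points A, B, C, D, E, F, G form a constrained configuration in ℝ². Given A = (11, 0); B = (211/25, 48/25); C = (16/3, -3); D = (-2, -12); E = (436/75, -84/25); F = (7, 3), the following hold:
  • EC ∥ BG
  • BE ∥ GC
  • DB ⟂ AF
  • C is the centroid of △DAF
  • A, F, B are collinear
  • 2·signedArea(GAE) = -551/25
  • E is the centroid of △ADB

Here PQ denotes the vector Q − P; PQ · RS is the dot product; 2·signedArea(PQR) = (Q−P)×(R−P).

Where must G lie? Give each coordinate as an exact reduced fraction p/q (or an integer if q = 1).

1. G_x = 199/25  [BE ∥ GC ∩ EC ∥ BG]
2. G_y = 57/25  [BE ∥ GC ∩ EC ∥ BG]
   → G = (199/25, 57/25)

G = (199/25, 57/25)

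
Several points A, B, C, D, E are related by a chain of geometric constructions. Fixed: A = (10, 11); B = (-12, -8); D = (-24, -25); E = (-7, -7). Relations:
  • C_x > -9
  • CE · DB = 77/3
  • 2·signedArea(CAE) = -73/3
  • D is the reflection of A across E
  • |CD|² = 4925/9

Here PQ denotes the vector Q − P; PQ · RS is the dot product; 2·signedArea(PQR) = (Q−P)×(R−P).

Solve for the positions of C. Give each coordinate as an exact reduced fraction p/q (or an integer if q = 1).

C = (-26/3, -22/3)

1. C_x = -26/3  [2·signedArea(CAE) = -73/3 ∩ CE · DB = 77/3]
2. C_y = -22/3  [2·signedArea(CAE) = -73/3 ∩ CE · DB = 77/3]
   → C = (-26/3, -22/3)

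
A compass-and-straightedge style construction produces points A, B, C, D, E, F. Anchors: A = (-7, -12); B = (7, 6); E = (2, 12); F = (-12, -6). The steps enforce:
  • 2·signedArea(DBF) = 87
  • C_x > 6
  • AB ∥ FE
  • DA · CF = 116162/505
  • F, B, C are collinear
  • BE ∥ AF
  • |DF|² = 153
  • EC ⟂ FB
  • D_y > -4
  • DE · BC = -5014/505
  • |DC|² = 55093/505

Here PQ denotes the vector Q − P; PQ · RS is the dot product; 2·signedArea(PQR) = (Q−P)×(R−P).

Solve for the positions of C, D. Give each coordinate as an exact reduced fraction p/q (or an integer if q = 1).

1. C_x = 3098/505  [F, B, C are collinear ∩ EC ⟂ FB]
2. C_y = 2754/505  [F, B, C are collinear ∩ EC ⟂ FB]
   → C = (3098/505, 2754/505)
3. D_x = 0  [DE · BC = -5014/505 ∩ 2·signedArea(DBF) = 87]
4. D_y = -3  [DE · BC = -5014/505 ∩ 2·signedArea(DBF) = 87]
   → D = (0, -3)

C = (3098/505, 2754/505)
D = (0, -3)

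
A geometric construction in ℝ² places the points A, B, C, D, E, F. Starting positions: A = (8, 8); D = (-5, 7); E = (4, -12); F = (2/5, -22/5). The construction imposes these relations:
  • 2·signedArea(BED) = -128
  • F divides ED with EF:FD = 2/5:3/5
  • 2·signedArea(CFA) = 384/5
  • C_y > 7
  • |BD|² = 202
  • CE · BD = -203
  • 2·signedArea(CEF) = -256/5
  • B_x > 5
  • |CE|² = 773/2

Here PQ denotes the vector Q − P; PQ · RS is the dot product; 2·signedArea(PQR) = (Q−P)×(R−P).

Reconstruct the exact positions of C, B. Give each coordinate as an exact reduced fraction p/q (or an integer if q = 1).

1. C_x = 3/2  [2·signedArea(CFA) = 384/5 ∩ 2·signedArea(CEF) = -256/5]
2. C_y = 15/2  [2·signedArea(CFA) = 384/5 ∩ 2·signedArea(CEF) = -256/5]
   → C = (3/2, 15/2)
3. B_x = 6  [CE · BD = -203 ∩ 2·signedArea(BED) = -128]
4. B_y = -2  [CE · BD = -203 ∩ 2·signedArea(BED) = -128]
   → B = (6, -2)

B = (6, -2)
C = (3/2, 15/2)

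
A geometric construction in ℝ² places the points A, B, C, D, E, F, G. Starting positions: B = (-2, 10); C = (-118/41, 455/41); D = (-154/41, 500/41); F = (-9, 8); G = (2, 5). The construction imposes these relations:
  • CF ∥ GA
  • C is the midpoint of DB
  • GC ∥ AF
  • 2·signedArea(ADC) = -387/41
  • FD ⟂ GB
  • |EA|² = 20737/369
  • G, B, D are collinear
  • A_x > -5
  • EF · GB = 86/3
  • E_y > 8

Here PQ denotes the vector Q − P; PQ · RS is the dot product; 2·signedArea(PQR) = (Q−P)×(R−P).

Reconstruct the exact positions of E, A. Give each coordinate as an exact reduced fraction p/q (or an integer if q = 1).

A = (-169/41, 78/41)
E = (-118/123, 1070/123)

1. A_x = -169/41  [GC ∥ AF ∩ CF ∥ GA]
2. A_y = 78/41  [GC ∥ AF ∩ CF ∥ GA]
   → A = (-169/41, 78/41)
3. E_x = -118/123  [line 4·x + -5·y + 142/3 = 0 ∩ |EA|² = 20737/369]
4. E_y = 1070/123  [line 4·x + -5·y + 142/3 = 0 ∩ |EA|² = 20737/369]
   → E = (-118/123, 1070/123)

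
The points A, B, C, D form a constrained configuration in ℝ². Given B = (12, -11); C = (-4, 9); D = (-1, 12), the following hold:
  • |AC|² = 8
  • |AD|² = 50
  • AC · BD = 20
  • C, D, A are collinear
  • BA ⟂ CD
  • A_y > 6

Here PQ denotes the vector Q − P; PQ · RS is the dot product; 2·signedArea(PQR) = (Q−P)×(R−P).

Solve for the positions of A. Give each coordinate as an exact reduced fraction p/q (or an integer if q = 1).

A = (-6, 7)

1. A_x = -6  [C, D, A are collinear ∩ BA ⟂ CD]
2. A_y = 7  [C, D, A are collinear ∩ BA ⟂ CD]
   → A = (-6, 7)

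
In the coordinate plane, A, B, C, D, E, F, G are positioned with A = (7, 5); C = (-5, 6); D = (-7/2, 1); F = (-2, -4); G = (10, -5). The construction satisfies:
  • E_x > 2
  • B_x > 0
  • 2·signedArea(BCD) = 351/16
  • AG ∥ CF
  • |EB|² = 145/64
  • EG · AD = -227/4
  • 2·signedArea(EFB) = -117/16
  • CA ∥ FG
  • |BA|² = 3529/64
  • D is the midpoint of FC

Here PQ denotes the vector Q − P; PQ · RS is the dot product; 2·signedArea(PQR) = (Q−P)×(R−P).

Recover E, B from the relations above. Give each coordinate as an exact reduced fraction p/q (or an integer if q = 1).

B = (1, 5/8)
E = (5/2, 1/2)

1. B_x = 1  [line 5·x + 3/2·y + -95/16 = 0 ∩ |BA|² = 3529/64]
2. B_y = 5/8  [line 5·x + 3/2·y + -95/16 = 0 ∩ |BA|² = 3529/64]
   → B = (1, 5/8)
3. E_x = 5/2  [EG · AD = -227/4 ∩ 2·signedArea(EFB) = -117/16]
4. E_y = 1/2  [EG · AD = -227/4 ∩ 2·signedArea(EFB) = -117/16]
   → E = (5/2, 1/2)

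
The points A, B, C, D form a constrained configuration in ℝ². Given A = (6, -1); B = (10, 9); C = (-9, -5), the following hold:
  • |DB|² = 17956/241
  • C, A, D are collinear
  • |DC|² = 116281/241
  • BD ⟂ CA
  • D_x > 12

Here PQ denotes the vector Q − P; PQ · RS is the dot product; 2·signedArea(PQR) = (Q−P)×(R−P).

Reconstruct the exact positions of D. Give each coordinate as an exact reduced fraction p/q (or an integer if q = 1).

1. D_x = 2946/241  [C, A, D are collinear ∩ BD ⟂ CA]
2. D_y = 159/241  [C, A, D are collinear ∩ BD ⟂ CA]
   → D = (2946/241, 159/241)

D = (2946/241, 159/241)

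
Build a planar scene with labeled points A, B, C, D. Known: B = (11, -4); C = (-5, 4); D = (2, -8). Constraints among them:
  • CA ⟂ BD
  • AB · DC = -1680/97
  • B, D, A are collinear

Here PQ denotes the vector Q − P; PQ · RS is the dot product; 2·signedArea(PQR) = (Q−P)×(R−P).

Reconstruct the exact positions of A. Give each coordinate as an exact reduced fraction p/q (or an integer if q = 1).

A = (59/97, -836/97)

1. A_x = 59/97  [B, D, A are collinear ∩ CA ⟂ BD]
2. A_y = -836/97  [B, D, A are collinear ∩ CA ⟂ BD]
   → A = (59/97, -836/97)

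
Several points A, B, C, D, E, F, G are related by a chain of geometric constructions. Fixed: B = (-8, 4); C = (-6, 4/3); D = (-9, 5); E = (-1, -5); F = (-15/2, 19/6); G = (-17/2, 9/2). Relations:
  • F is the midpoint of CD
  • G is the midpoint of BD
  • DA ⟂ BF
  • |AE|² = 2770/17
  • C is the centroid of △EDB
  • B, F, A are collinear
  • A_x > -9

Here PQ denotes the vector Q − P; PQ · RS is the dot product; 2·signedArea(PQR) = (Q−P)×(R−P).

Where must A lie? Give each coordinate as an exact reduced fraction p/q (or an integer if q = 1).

A = (-148/17, 88/17)

1. A_x = -148/17  [B, F, A are collinear ∩ DA ⟂ BF]
2. A_y = 88/17  [B, F, A are collinear ∩ DA ⟂ BF]
   → A = (-148/17, 88/17)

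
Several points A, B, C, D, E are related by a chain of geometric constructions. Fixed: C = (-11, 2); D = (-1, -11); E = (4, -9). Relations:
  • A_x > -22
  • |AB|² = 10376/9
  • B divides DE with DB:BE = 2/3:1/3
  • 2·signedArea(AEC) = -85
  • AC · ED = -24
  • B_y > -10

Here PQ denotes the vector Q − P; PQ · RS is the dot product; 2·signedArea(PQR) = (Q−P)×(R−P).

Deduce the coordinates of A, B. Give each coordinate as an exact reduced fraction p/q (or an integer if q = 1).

1. A_x = -21  [2·signedArea(AEC) = -85 ∩ AC · ED = -24]
2. A_y = 15  [2·signedArea(AEC) = -85 ∩ AC · ED = -24]
   → A = (-21, 15)
3. B_x = 7/3  [B divides DE with DB:BE = 2/3:1/3]
4. B_y = -29/3  [B divides DE with DB:BE = 2/3:1/3]
   → B = (7/3, -29/3)

A = (-21, 15)
B = (7/3, -29/3)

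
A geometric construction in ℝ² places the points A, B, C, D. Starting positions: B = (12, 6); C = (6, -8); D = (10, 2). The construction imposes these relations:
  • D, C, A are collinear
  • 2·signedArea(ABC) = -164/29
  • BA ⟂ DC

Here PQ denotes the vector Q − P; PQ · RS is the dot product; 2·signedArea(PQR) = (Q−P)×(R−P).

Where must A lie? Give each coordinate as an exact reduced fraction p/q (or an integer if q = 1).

A = (338/29, 178/29)

1. A_x = 338/29  [D, C, A are collinear ∩ BA ⟂ DC]
2. A_y = 178/29  [D, C, A are collinear ∩ BA ⟂ DC]
   → A = (338/29, 178/29)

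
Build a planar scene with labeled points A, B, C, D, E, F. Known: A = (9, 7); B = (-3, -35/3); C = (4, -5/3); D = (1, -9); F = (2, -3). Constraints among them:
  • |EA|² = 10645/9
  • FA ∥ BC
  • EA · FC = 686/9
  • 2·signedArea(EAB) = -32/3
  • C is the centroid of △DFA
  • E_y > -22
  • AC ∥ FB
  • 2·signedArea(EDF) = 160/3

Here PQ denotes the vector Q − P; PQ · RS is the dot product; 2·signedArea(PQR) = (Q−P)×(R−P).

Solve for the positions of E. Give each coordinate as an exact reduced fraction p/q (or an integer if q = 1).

1. E_x = -10  [2·signedArea(EAB) = -32/3 ∩ 2·signedArea(EDF) = 160/3]
2. E_y = -65/3  [2·signedArea(EAB) = -32/3 ∩ 2·signedArea(EDF) = 160/3]
   → E = (-10, -65/3)

E = (-10, -65/3)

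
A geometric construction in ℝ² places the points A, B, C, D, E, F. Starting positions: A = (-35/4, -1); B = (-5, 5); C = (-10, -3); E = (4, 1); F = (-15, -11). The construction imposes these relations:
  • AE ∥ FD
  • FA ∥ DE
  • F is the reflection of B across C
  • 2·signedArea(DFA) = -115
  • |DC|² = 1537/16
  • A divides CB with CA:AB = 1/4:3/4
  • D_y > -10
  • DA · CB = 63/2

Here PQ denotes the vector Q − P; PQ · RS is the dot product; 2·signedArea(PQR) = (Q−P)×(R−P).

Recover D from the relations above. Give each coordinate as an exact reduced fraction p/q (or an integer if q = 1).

D = (-9/4, -9)

1. D_x = -9/4  [FA ∥ DE ∩ AE ∥ FD]
2. D_y = -9  [FA ∥ DE ∩ AE ∥ FD]
   → D = (-9/4, -9)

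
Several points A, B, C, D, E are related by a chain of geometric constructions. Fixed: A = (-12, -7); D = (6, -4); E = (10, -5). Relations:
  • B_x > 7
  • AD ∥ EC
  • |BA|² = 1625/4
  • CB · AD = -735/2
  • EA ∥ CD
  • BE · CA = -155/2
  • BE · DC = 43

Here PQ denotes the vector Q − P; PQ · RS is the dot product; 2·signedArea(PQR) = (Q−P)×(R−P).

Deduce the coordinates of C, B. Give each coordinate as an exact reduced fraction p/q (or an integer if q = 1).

B = (8, -9/2)
C = (28, -2)

1. C_x = 28  [EA ∥ CD ∩ AD ∥ EC]
2. C_y = -2  [EA ∥ CD ∩ AD ∥ EC]
   → C = (28, -2)
3. B_x = 8  [BE · DC = 43 ∩ CB · AD = -735/2]
4. B_y = -9/2  [BE · DC = 43 ∩ CB · AD = -735/2]
   → B = (8, -9/2)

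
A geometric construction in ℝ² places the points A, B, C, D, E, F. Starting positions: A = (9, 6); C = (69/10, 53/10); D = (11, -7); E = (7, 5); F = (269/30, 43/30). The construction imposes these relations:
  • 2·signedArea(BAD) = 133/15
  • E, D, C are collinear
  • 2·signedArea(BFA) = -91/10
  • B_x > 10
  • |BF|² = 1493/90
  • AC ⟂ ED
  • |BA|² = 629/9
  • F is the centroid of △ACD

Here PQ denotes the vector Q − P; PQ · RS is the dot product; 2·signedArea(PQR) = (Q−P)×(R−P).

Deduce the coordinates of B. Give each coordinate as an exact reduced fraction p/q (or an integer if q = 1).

B = (164/15, -32/15)

1. B_x = 164/15  [2·signedArea(BFA) = -91/10 ∩ 2·signedArea(BAD) = 133/15]
2. B_y = -32/15  [2·signedArea(BFA) = -91/10 ∩ 2·signedArea(BAD) = 133/15]
   → B = (164/15, -32/15)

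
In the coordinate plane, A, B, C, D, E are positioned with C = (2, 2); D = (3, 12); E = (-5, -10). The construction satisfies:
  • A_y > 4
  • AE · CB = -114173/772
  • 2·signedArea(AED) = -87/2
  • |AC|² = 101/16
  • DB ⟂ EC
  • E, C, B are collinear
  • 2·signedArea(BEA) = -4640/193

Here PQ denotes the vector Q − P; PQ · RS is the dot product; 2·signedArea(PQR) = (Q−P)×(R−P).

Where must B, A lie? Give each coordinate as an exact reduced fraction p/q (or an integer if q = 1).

A = (9/4, 9/2)
B = (1275/193, 1910/193)

1. B_x = 1275/193  [E, C, B are collinear ∩ DB ⟂ EC]
2. B_y = 1910/193  [E, C, B are collinear ∩ DB ⟂ EC]
   → B = (1275/193, 1910/193)
3. A_x = 9/4  [AE · CB = -114173/772 ∩ 2·signedArea(AED) = -87/2]
4. A_y = 9/2  [AE · CB = -114173/772 ∩ 2·signedArea(AED) = -87/2]
   → A = (9/4, 9/2)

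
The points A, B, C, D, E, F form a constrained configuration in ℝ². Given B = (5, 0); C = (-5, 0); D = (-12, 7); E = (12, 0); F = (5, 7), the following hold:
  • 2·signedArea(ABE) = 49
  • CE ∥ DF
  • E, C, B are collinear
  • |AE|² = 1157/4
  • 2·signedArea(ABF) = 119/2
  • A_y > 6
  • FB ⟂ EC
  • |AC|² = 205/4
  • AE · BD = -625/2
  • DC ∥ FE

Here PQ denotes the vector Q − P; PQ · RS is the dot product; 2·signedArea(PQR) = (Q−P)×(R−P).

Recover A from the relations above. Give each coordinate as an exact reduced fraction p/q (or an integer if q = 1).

A = (-7/2, 7)

1. A_x = -7/2  [AE · BD = -625/2 ∩ 2·signedArea(ABE) = 49]
2. A_y = 7  [AE · BD = -625/2 ∩ 2·signedArea(ABE) = 49]
   → A = (-7/2, 7)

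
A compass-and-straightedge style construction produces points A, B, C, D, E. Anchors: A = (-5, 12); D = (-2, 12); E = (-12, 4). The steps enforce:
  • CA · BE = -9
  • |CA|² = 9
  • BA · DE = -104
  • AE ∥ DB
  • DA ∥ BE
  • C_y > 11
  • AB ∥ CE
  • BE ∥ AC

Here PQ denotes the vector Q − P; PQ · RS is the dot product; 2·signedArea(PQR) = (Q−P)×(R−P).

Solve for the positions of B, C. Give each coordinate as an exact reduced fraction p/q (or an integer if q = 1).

B = (-9, 4)
C = (-8, 12)

1. B_x = -9  [DA ∥ BE ∩ AE ∥ DB]
2. B_y = 4  [DA ∥ BE ∩ AE ∥ DB]
   → B = (-9, 4)
3. C_x = -8  [AB ∥ CE ∩ BE ∥ AC]
4. C_y = 12  [AB ∥ CE ∩ BE ∥ AC]
   → C = (-8, 12)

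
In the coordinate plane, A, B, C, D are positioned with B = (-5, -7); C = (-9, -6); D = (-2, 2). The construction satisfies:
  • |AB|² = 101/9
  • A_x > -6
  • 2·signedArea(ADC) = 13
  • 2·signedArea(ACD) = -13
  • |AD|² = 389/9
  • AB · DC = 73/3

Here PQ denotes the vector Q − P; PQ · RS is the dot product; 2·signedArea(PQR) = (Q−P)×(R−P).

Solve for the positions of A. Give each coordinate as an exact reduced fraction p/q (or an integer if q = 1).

A = (-16/3, -11/3)

1. A_x = -16/3  [2·signedArea(ACD) = -13 ∩ AB · DC = 73/3]
2. A_y = -11/3  [2·signedArea(ACD) = -13 ∩ AB · DC = 73/3]
   → A = (-16/3, -11/3)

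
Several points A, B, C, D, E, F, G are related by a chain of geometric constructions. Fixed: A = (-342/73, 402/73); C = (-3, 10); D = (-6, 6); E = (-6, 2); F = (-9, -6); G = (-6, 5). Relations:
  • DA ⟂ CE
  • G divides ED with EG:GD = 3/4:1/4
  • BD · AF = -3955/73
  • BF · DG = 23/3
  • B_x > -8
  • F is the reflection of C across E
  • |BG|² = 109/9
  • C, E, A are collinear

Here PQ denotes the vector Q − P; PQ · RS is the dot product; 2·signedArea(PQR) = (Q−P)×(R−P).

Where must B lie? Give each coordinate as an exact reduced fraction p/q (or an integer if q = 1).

B = (-7, 5/3)

1. B_x = -7  [BF · DG = 23/3 ∩ BD · AF = -3955/73]
2. B_y = 5/3  [BF · DG = 23/3 ∩ BD · AF = -3955/73]
   → B = (-7, 5/3)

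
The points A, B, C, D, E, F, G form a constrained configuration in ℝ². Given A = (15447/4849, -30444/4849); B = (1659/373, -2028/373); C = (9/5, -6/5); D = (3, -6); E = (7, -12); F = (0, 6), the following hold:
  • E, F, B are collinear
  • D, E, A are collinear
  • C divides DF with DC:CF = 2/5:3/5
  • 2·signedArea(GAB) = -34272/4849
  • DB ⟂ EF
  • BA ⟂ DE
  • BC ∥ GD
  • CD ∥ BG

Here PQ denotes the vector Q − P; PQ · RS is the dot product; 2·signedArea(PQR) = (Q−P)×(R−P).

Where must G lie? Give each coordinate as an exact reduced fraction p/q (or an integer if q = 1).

G = (10533/1865, -19092/1865)

1. G_x = 10533/1865  [BC ∥ GD ∩ CD ∥ BG]
2. G_y = -19092/1865  [BC ∥ GD ∩ CD ∥ BG]
   → G = (10533/1865, -19092/1865)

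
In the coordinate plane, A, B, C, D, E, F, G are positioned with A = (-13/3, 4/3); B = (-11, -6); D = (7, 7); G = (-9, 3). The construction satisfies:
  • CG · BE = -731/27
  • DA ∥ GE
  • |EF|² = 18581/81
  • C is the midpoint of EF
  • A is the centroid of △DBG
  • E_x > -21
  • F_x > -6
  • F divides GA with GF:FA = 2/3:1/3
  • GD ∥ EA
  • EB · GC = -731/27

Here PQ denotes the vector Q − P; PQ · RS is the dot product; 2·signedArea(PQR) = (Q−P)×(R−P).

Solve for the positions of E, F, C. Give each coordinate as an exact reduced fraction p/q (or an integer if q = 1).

1. E_x = -61/3  [GD ∥ EA ∩ DA ∥ GE]
2. E_y = -8/3  [GD ∥ EA ∩ DA ∥ GE]
   → E = (-61/3, -8/3)
3. F_x = -53/9  [F divides GA with GF:FA = 2/3:1/3]
4. F_y = 17/9  [F divides GA with GF:FA = 2/3:1/3]
   → F = (-53/9, 17/9)
5. C_x = -118/9  [C is the midpoint of EF]
6. C_y = -7/18  [C is the midpoint of EF]
   → C = (-118/9, -7/18)

C = (-118/9, -7/18)
E = (-61/3, -8/3)
F = (-53/9, 17/9)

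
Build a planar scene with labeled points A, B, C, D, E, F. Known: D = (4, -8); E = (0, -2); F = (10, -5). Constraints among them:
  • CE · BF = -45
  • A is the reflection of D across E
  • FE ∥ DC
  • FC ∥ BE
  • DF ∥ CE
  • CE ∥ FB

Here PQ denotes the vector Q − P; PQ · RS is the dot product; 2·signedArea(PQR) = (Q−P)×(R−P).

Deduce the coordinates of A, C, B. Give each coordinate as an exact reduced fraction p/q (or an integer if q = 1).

1. A_x = -4  [A is the reflection of D across E]
2. A_y = 4  [A is the reflection of D across E]
   → A = (-4, 4)
3. C_x = -6  [DF ∥ CE ∩ FE ∥ DC]
4. C_y = -5  [DF ∥ CE ∩ FE ∥ DC]
   → C = (-6, -5)
5. B_x = 16  [FC ∥ BE ∩ CE ∥ FB]
6. B_y = -2  [FC ∥ BE ∩ CE ∥ FB]
   → B = (16, -2)

A = (-4, 4)
B = (16, -2)
C = (-6, -5)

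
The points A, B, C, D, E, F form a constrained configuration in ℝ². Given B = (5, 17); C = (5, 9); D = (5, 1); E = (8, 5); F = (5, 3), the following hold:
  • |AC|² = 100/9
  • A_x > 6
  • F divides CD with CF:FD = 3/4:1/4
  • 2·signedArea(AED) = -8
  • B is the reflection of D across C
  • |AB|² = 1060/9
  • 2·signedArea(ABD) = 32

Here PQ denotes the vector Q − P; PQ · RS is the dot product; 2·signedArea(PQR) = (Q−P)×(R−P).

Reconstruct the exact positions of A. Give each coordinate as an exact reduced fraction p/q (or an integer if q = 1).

1. A_x = 7  [2·signedArea(ABD) = 32 ∩ 2·signedArea(AED) = -8]
2. A_y = 19/3  [2·signedArea(ABD) = 32 ∩ 2·signedArea(AED) = -8]
   → A = (7, 19/3)

A = (7, 19/3)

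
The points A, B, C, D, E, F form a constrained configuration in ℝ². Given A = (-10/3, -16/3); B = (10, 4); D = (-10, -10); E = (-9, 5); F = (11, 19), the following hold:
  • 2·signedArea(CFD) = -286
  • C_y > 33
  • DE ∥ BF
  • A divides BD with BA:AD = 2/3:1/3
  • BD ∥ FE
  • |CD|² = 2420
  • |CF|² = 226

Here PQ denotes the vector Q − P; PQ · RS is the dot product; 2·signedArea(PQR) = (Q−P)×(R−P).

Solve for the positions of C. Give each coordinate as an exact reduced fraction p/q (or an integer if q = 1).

1. C_x = 12  [line 29·x + -21·y + 366 = 0 ∩ |CD|² = 2420]
2. C_y = 34  [line 29·x + -21·y + 366 = 0 ∩ |CD|² = 2420]
   → C = (12, 34)

C = (12, 34)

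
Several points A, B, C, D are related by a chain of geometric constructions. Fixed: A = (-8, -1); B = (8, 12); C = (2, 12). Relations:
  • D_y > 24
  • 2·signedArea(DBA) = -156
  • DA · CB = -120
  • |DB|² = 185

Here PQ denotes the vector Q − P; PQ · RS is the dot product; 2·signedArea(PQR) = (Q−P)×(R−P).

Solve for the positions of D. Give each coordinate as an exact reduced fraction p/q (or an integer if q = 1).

1. D_x = 12  [2·signedArea(DBA) = -156 ∩ DA · CB = -120]
2. D_y = 25  [2·signedArea(DBA) = -156 ∩ DA · CB = -120]
   → D = (12, 25)

D = (12, 25)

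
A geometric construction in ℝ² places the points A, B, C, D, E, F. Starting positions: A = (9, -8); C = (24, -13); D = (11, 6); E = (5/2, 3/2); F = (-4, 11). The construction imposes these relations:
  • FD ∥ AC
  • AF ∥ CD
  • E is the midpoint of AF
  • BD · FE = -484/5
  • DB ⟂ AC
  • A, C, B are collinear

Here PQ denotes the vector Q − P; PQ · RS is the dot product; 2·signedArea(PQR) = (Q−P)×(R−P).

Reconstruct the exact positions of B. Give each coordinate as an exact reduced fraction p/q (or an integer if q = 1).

1. B_x = 33/5  [A, C, B are collinear ∩ DB ⟂ AC]
2. B_y = -36/5  [A, C, B are collinear ∩ DB ⟂ AC]
   → B = (33/5, -36/5)

B = (33/5, -36/5)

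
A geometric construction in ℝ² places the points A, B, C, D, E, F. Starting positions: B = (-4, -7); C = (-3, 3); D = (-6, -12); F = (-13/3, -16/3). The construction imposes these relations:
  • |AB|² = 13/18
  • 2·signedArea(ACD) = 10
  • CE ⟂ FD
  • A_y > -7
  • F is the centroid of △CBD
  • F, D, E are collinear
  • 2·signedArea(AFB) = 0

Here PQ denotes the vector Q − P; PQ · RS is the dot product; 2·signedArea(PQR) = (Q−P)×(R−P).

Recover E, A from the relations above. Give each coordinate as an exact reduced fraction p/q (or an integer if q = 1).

A = (-25/6, -37/6)
E = (-39/17, 48/17)

1. E_x = -39/17  [F, D, E are collinear ∩ CE ⟂ FD]
2. E_y = 48/17  [F, D, E are collinear ∩ CE ⟂ FD]
   → E = (-39/17, 48/17)
3. A_x = -25/6  [2·signedArea(AFB) = 0 ∩ 2·signedArea(ACD) = 10]
4. A_y = -37/6  [2·signedArea(AFB) = 0 ∩ 2·signedArea(ACD) = 10]
   → A = (-25/6, -37/6)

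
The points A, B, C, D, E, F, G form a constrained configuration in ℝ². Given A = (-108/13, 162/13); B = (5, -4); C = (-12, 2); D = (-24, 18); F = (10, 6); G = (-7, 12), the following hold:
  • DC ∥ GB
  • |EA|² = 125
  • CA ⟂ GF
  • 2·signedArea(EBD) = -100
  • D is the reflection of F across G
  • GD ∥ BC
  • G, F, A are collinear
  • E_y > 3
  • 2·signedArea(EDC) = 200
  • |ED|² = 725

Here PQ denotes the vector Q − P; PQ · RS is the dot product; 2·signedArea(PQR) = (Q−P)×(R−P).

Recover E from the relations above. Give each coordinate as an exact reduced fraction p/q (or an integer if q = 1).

1. E_x = -1  [2·signedArea(EBD) = -100 ∩ 2·signedArea(EDC) = 200]
2. E_y = 4  [2·signedArea(EBD) = -100 ∩ 2·signedArea(EDC) = 200]
   → E = (-1, 4)

E = (-1, 4)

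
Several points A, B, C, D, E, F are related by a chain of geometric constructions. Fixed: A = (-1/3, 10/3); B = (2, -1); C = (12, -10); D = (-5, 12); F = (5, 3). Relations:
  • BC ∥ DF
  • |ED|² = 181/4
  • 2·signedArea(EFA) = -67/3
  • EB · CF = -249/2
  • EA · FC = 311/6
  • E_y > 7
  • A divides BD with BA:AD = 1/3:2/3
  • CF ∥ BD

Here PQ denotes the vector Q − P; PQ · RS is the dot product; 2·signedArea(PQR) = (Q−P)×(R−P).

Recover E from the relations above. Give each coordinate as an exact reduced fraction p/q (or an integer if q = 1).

E = (0, 15/2)

1. E_x = 0  [2·signedArea(EFA) = -67/3 ∩ EB · CF = -249/2]
2. E_y = 15/2  [2·signedArea(EFA) = -67/3 ∩ EB · CF = -249/2]
   → E = (0, 15/2)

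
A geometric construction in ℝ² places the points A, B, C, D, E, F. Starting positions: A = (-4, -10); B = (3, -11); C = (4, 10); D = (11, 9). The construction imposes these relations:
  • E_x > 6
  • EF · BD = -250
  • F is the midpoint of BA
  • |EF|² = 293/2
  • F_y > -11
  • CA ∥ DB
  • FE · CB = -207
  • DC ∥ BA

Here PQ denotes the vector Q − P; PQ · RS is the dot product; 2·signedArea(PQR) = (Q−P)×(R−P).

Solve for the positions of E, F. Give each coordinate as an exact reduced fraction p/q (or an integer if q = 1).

1. F_x = -1/2  [F is the midpoint of BA]
2. F_y = -21/2  [F is the midpoint of BA]
   → F = (-1/2, -21/2)
3. E_x = 7  [EF · BD = -250 ∩ FE · CB = -207]
4. E_y = -1  [EF · BD = -250 ∩ FE · CB = -207]
   → E = (7, -1)

E = (7, -1)
F = (-1/2, -21/2)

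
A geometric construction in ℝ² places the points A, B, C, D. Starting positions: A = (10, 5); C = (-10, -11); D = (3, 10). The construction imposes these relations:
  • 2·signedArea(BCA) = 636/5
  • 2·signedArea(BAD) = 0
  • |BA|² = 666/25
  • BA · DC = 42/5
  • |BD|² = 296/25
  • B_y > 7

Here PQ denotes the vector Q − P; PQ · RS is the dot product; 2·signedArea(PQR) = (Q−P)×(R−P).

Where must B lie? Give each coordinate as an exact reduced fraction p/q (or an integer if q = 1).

1. B_x = 29/5  [2·signedArea(BAD) = 0 ∩ BA · DC = 42/5]
2. B_y = 8  [2·signedArea(BAD) = 0 ∩ BA · DC = 42/5]
   → B = (29/5, 8)

B = (29/5, 8)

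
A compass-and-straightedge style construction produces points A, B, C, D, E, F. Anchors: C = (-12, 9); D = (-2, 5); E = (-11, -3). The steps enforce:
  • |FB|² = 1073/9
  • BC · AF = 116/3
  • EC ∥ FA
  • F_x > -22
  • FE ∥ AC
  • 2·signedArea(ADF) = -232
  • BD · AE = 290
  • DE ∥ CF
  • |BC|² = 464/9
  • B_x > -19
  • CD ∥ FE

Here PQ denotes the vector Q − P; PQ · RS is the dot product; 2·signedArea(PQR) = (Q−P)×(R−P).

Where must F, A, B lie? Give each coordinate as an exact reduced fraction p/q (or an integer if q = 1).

1. F_x = -21  [CD ∥ FE ∩ DE ∥ CF]
2. F_y = 1  [CD ∥ FE ∩ DE ∥ CF]
   → F = (-21, 1)
3. A_x = -22  [FE ∥ AC ∩ EC ∥ FA]
4. A_y = 13  [FE ∥ AC ∩ EC ∥ FA]
   → A = (-22, 13)
5. B_x = -56/3  [BD · AE = 290 ∩ BC · AF = 116/3]
6. B_y = 35/3  [BD · AE = 290 ∩ BC · AF = 116/3]
   → B = (-56/3, 35/3)

A = (-22, 13)
B = (-56/3, 35/3)
F = (-21, 1)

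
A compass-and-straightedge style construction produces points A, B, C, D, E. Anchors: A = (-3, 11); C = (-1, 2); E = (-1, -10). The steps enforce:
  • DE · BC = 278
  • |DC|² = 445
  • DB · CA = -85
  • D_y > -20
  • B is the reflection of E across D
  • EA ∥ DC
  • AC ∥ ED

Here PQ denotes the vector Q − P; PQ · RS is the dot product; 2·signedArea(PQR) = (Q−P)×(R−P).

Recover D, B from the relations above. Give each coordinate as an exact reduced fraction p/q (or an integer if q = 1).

1. D_x = 1  [EA ∥ DC ∩ AC ∥ ED]
2. D_y = -19  [EA ∥ DC ∩ AC ∥ ED]
   → D = (1, -19)
3. B_x = 3  [B is the reflection of E across D]
4. B_y = -28  [B is the reflection of E across D]
   → B = (3, -28)

B = (3, -28)
D = (1, -19)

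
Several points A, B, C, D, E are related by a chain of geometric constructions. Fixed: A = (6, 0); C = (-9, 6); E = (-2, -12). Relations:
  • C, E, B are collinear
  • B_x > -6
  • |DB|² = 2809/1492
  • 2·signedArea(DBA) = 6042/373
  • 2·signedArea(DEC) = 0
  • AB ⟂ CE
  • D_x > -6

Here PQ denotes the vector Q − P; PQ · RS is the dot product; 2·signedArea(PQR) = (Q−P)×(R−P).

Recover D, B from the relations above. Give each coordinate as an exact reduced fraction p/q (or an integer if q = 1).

1. B_x = -1866/373  [C, E, B are collinear ∩ AB ⟂ CE]
2. B_y = -1596/373  [C, E, B are collinear ∩ AB ⟂ CE]
   → B = (-1866/373, -1596/373)
3. D_x = -11/2  [2·signedArea(DEC) = 0 ∩ 2·signedArea(DBA) = 6042/373]
4. D_y = -3  [2·signedArea(DEC) = 0 ∩ 2·signedArea(DBA) = 6042/373]
   → D = (-11/2, -3)

B = (-1866/373, -1596/373)
D = (-11/2, -3)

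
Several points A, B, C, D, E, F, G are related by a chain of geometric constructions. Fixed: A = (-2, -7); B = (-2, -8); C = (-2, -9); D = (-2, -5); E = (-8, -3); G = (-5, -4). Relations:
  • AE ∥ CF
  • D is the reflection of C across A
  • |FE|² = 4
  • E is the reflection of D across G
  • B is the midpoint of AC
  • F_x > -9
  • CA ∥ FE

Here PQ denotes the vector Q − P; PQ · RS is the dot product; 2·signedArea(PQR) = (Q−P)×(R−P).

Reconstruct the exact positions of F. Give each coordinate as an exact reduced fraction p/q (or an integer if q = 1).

F = (-8, -5)

1. F_x = -8  [CA ∥ FE ∩ AE ∥ CF]
2. F_y = -5  [CA ∥ FE ∩ AE ∥ CF]
   → F = (-8, -5)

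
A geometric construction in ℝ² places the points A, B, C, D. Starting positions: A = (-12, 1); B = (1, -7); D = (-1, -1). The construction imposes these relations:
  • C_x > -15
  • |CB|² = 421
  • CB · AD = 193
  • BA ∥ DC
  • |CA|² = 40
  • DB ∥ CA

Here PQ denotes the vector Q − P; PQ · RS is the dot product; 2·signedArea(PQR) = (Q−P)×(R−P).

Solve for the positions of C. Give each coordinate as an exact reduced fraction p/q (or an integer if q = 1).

1. C_x = -14  [DB ∥ CA ∩ BA ∥ DC]
2. C_y = 7  [DB ∥ CA ∩ BA ∥ DC]
   → C = (-14, 7)

C = (-14, 7)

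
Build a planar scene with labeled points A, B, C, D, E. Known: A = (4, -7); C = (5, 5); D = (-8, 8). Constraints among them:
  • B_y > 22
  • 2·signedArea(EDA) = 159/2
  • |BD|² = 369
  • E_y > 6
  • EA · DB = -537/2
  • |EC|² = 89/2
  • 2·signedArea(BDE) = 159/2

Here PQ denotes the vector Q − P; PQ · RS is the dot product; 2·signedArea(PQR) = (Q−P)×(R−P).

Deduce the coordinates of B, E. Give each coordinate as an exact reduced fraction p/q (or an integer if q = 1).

B = (-20, 23)
E = (-3/2, 13/2)

1. E_x = -3/2  [line 15·x + 12·y + -111/2 = 0 ∩ |EC|² = 89/2]
2. E_y = 13/2  [line 15·x + 12·y + -111/2 = 0 ∩ |EC|² = 89/2]
   → E = (-3/2, 13/2)
3. B_x = -20  [2·signedArea(BDE) = 159/2 ∩ EA · DB = -537/2]
4. B_y = 23  [2·signedArea(BDE) = 159/2 ∩ EA · DB = -537/2]
   → B = (-20, 23)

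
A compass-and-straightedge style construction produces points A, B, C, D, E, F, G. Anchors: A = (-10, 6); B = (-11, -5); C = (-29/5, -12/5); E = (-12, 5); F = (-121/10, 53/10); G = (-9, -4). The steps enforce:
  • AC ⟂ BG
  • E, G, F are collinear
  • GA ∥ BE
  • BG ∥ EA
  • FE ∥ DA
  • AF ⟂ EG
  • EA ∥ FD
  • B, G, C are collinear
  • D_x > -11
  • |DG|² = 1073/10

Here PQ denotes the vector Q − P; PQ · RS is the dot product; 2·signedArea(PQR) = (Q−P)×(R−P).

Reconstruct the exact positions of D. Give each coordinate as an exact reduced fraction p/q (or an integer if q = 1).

1. D_x = -101/10  [FE ∥ DA ∩ EA ∥ FD]
2. D_y = 63/10  [FE ∥ DA ∩ EA ∥ FD]
   → D = (-101/10, 63/10)

D = (-101/10, 63/10)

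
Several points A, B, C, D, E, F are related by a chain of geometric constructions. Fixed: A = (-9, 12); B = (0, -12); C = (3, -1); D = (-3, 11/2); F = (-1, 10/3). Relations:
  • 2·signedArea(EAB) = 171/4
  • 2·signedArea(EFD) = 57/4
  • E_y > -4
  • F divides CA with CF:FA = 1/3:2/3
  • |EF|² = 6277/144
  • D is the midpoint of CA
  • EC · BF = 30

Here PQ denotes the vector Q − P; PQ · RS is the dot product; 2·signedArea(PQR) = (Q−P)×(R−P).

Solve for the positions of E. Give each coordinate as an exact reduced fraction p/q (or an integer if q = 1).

E = (-3/2, -13/4)

1. E_x = -3/2  [2·signedArea(EFD) = 57/4 ∩ 2·signedArea(EAB) = 171/4]
2. E_y = -13/4  [2·signedArea(EFD) = 57/4 ∩ 2·signedArea(EAB) = 171/4]
   → E = (-3/2, -13/4)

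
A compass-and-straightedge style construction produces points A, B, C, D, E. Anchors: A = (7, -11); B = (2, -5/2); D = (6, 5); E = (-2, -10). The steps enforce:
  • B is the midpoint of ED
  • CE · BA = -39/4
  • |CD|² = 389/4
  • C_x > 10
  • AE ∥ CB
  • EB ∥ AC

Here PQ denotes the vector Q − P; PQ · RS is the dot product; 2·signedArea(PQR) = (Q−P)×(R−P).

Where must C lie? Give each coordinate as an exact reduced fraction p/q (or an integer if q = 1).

1. C_x = 11  [AE ∥ CB ∩ EB ∥ AC]
2. C_y = -7/2  [AE ∥ CB ∩ EB ∥ AC]
   → C = (11, -7/2)

C = (11, -7/2)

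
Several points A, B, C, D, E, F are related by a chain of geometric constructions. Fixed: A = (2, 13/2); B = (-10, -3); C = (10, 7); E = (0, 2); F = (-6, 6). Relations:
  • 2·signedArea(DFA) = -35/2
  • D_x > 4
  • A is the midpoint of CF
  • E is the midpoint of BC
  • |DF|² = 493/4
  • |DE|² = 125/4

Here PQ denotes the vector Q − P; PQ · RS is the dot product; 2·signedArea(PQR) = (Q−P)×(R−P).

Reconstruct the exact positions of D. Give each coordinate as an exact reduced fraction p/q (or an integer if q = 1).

D = (5, 9/2)

1. D_x = 5  [line -1/2·x + 8·y + -67/2 = 0 ∩ |DF|² = 493/4]
2. D_y = 9/2  [line -1/2·x + 8·y + -67/2 = 0 ∩ |DF|² = 493/4]
   → D = (5, 9/2)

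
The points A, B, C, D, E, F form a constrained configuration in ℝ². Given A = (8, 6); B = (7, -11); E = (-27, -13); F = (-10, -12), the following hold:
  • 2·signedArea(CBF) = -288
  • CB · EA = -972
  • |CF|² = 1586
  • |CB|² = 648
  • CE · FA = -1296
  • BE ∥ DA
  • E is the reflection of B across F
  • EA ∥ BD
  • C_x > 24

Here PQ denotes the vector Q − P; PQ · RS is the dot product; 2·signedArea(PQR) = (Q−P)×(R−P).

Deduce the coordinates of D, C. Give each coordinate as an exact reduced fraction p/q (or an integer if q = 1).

C = (25, 7)
D = (42, 8)

1. D_x = 42  [BE ∥ DA ∩ EA ∥ BD]
2. D_y = 8  [BE ∥ DA ∩ EA ∥ BD]
   → D = (42, 8)
3. C_x = 25  [CB · EA = -972 ∩ 2·signedArea(CBF) = -288]
4. C_y = 7  [CB · EA = -972 ∩ 2·signedArea(CBF) = -288]
   → C = (25, 7)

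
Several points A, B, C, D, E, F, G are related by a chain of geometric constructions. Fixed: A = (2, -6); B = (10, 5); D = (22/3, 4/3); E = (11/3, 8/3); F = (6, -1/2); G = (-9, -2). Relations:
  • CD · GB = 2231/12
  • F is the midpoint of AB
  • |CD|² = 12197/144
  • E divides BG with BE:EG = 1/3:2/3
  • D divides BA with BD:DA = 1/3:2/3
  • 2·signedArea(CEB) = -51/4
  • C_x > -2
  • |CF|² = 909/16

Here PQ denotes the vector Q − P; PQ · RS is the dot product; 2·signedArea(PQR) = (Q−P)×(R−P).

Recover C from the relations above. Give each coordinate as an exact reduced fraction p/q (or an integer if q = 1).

1. C_x = -3/2  [2·signedArea(CEB) = -51/4 ∩ CD · GB = 2231/12]
2. C_y = -5/4  [2·signedArea(CEB) = -51/4 ∩ CD · GB = 2231/12]
   → C = (-3/2, -5/4)

C = (-3/2, -5/4)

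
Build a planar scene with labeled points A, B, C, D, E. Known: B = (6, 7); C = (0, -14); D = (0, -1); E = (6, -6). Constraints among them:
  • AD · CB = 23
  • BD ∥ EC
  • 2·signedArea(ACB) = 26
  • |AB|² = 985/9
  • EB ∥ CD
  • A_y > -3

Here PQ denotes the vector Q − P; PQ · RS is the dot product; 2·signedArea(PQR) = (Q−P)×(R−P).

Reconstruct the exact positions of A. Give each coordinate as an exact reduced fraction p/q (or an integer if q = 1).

A = (2, -8/3)

1. A_x = 2  [2·signedArea(ACB) = 26 ∩ AD · CB = 23]
2. A_y = -8/3  [2·signedArea(ACB) = 26 ∩ AD · CB = 23]
   → A = (2, -8/3)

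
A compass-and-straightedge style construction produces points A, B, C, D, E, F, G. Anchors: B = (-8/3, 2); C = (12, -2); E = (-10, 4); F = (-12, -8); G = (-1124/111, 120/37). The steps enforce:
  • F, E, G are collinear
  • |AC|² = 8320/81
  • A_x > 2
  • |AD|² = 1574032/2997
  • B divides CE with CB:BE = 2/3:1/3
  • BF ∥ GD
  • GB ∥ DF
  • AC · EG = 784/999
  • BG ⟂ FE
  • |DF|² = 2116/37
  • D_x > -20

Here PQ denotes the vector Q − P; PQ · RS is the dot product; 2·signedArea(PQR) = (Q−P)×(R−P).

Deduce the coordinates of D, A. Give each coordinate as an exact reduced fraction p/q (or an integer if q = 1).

A = (20/9, 2/3)
D = (-720/37, -250/37)

1. D_x = -720/37  [GB ∥ DF ∩ BF ∥ GD]
2. D_y = -250/37  [GB ∥ DF ∩ BF ∥ GD]
   → D = (-720/37, -250/37)
3. A_x = 20/9  [line 14/111·x + 28/37·y + -784/999 = 0 ∩ |AD|² = 1574032/2997]
4. A_y = 2/3  [line 14/111·x + 28/37·y + -784/999 = 0 ∩ |AD|² = 1574032/2997]
   → A = (20/9, 2/3)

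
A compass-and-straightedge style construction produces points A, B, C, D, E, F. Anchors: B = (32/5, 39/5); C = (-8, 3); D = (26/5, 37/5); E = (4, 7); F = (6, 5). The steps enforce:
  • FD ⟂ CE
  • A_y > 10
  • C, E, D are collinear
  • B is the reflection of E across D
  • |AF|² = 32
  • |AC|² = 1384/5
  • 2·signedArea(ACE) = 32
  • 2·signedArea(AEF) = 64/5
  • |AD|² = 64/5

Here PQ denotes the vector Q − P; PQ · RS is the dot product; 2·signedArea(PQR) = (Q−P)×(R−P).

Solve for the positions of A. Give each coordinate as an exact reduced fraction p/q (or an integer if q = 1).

1. A_x = 34/5  [2·signedArea(AEF) = 64/5 ∩ 2·signedArea(ACE) = 32]
2. A_y = 53/5  [2·signedArea(AEF) = 64/5 ∩ 2·signedArea(ACE) = 32]
   → A = (34/5, 53/5)

A = (34/5, 53/5)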